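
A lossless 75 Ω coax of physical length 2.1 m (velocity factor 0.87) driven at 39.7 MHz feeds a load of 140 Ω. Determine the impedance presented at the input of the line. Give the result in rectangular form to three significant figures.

Z_in ≈ 46 + j23.5 Ω

λ = v/f = 0.87·c / 39.7 MHz = 6.57 m
βl = 2π·l/λ = 2π × 0.319 = 115°
tan(βl) = tan(115°) = -2.15
Z_in = Z_0·(Z_L + jZ_0·tanβl)/(Z_0 + jZ_L·tanβl)
     = 75·(140 − j161)/(75 − j300)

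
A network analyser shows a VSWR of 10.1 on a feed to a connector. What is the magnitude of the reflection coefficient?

|Γ| ≈ 0.82

|Γ| = (S − 1)/(S + 1) = (10.1 − 1)/(10.1 + 1) = 9.1/11.1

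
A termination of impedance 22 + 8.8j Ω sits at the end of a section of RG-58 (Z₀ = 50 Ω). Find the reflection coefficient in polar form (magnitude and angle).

Γ = (Z_L − Z_0)/(Z_L + Z_0) = (-28 + j8.8)/(72 + j8.8)
|Γ| = 29.4/72.5 = 0.405

Γ ≈ 0.405 ∠ 156°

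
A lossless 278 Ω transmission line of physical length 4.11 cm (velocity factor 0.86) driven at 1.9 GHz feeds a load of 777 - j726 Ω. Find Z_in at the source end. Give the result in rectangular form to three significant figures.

λ = v/f = 0.86·c / 1.9 GHz = 0.136 m
βl = 2π·l/λ = 2π × 0.303 = 109°
tan(βl) = tan(109°) = -2.91
Z_in = Z_0·(Z_L + jZ_0·tanβl)/(Z_0 + jZ_L·tanβl)
     = 278·(777 − j1540)/(-1830 − j2260)

Z_in ≈ 67.1 + j150 Ω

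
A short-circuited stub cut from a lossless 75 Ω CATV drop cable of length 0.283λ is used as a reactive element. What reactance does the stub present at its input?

X_in ≈ -357 Ω (capacitive)

βl = 2π × 0.283 = 102°
tan(βl) = -4.75
For a short-circuited stub, Z_in = jZ_0·tan(βl)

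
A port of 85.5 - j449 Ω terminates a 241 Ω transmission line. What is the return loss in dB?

Γ = (-155.5 − j449)/(326.5 − j449), |Γ| = 0.856
RL = −20·log₁₀|Γ| = −20·log₁₀(0.856)

RL ≈ 1.35 dB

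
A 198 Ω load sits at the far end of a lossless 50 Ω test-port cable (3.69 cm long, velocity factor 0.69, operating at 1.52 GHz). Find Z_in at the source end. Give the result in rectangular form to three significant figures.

Z_in ≈ 12.8 + j6.19 Ω

λ = v/f = 0.69·c / 1.52 GHz = 0.136 m
βl = 2π·l/λ = 2π × 0.271 = 97.5°
tan(βl) = tan(97.5°) = -7.55
Z_in = Z_0·(Z_L + jZ_0·tanβl)/(Z_0 + jZ_L·tanβl)
     = 50·(198 − j378)/(50 − j1500)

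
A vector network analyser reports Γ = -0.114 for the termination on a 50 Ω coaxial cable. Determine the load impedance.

Z_L = Z_0·(1 + Γ)/(1 − Γ) = 50·(0.886)/(1.11)

Z_L ≈ 39.8 Ω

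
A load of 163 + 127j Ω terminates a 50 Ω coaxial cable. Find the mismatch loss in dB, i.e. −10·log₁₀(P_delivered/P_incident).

mismatch loss ≈ 2.76 dB

Γ = (113 + j127)/(213 + j127), |Γ| = 0.685
|Γ|² = 0.47, so P_del/P_inc = 1 − |Γ|² = 0.53
ML = −10·log₁₀(1 − |Γ|²)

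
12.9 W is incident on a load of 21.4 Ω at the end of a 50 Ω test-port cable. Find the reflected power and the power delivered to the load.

P_reflected ≈ 2.07 W; P_delivered ≈ 10.8 W

Γ = (21.4 − 50)/(21.4 + 50) = -0.401
|Γ|² = 0.16
P_refl = |Γ|²·P_inc = 2.07 W, P_del = (1 − |Γ|²)·P_inc = 10.8 W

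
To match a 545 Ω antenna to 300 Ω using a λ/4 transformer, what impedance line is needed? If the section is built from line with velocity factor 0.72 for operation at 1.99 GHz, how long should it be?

Z_qwt ≈ 404 Ω; length ≈ 2.71 cm

Z_qwt = √(Z_0·R_L) = √(300 × 545) = √163500
λ = 0.72·c/f = 0.109 m, so l = λ/4 = 0.0271 m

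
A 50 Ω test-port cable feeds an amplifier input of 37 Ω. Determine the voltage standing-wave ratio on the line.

VSWR ≈ 1.35

For a purely resistive load, VSWR = R_L/Z_0 or Z_0/R_L (whichever > 1) = 50/37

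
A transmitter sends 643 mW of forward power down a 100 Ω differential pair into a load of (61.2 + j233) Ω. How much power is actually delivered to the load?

|Γ| = |(-38.8 + j233)/(161.2 + j233)| = 0.834
|Γ|² = 0.695
P_refl = |Γ|²·P_inc = 447 mW, P_del = (1 − |Γ|²)·P_inc = 196 mW

P_delivered ≈ 196 mW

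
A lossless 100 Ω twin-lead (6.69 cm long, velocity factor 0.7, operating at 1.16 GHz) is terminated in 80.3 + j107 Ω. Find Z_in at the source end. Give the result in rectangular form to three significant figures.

λ = v/f = 0.7·c / 1.16 GHz = 0.181 m
βl = 2π·l/λ = 2π × 0.37 = 133°
tan(βl) = tan(133°) = -1.07
Z_in = Z_0·(Z_L + jZ_0·tanβl)/(Z_0 + jZ_L·tanβl)
     = 100·(80.3 − j0.104)/(215 − j86)

Z_in ≈ 32.3 + j12.9 Ω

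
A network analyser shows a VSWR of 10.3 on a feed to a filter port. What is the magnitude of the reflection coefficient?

|Γ| = (S − 1)/(S + 1) = (10.3 − 1)/(10.3 + 1) = 9.3/11.3

|Γ| ≈ 0.823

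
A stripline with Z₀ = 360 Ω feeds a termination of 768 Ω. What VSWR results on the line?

Γ = (768 − 360)/(768 + 360) = 0.362
VSWR = (1 + 0.362)/(1 − 0.362)

VSWR ≈ 2.13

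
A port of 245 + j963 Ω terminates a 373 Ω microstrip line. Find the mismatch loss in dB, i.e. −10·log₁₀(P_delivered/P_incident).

Γ = (-128 + j963)/(618 + j963), |Γ| = 0.849
|Γ|² = 0.721, so P_del/P_inc = 1 − |Γ|² = 0.279
ML = −10·log₁₀(1 − |Γ|²)

mismatch loss ≈ 5.54 dB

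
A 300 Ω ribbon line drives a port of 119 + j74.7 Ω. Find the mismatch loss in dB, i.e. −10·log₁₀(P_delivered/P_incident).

mismatch loss ≈ 1.03 dB

Γ = (-181 + j74.7)/(419 + j74.7), |Γ| = 0.46
|Γ|² = 0.212, so P_del/P_inc = 1 − |Γ|² = 0.788
ML = −10·log₁₀(1 − |Γ|²)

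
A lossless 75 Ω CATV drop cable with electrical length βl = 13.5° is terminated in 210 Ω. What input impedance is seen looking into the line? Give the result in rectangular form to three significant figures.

tan(βl) = tan(13.5°) = 0.24
Z_in = Z_0·(Z_L + jZ_0·tanβl)/(Z_0 + jZ_L·tanβl)
     = 75·(210 + j18)/(75 + j50.4)

Z_in ≈ 153 − j84.8 Ω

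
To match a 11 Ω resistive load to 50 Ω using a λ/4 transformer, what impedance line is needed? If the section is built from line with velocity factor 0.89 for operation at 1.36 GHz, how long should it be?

Z_qwt = √(Z_0·R_L) = √(50 × 11) = √550
λ = 0.89·c/f = 0.196 m, so l = λ/4 = 0.0491 m

Z_qwt ≈ 23.5 Ω; length ≈ 4.91 cm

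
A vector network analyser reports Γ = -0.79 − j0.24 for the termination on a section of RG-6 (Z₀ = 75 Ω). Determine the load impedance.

Z_L = Z_0·(1 + Γ)/(1 − Γ) = 75·(0.21 − j0.24)/(1.79 + j0.24)

Z_L ≈ 7.32 − j11 Ω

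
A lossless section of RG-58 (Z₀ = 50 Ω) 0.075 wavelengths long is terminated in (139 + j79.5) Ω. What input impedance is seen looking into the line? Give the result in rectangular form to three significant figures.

Z_in ≈ 85.7 − j86.6 Ω

βl = 2π × 0.075 = 27°
tan(βl) = tan(27°) = 0.51
Z_in = Z_0·(Z_L + jZ_0·tanβl)/(Z_0 + jZ_L·tanβl)
     = 50·(139 + j105)/(9.49 + j70.8)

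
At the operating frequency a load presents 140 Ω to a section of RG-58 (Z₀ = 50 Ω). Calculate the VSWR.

Γ = (140 − 50)/(140 + 50) = 0.474
VSWR = (1 + 0.474)/(1 − 0.474)

VSWR ≈ 2.8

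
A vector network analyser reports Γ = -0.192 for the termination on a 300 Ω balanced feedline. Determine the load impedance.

Z_L = Z_0·(1 + Γ)/(1 − Γ) = 300·(0.808)/(1.19)

Z_L ≈ 203 Ω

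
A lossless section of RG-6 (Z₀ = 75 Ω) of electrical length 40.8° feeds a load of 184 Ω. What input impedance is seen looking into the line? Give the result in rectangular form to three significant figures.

tan(βl) = tan(40.8°) = 0.863
Z_in = Z_0·(Z_L + jZ_0·tanβl)/(Z_0 + jZ_L·tanβl)
     = 75·(184 + j64.7)/(75 + j159)

Z_in ≈ 58.5 − j59.2 Ω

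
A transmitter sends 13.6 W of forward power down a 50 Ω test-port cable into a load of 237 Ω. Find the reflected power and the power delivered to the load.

Γ = (237 − 50)/(237 + 50) = 0.652
|Γ|² = 0.425
P_refl = |Γ|²·P_inc = 5.77 W, P_del = (1 − |Γ|²)·P_inc = 7.83 W

P_reflected ≈ 5.77 W; P_delivered ≈ 7.83 W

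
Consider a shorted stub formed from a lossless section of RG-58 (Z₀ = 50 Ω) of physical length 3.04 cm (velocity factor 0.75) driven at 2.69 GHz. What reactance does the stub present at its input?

X_in ≈ -57.8 Ω (capacitive)

λ = v/f = 0.75·c / 2.69 GHz = 0.0836 m
βl = 2π·l/λ = 2π × 0.363 = 131°
tan(βl) = -1.16
For a shorted stub, Z_in = jZ_0·tan(βl)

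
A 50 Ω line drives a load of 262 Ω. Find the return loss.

Γ = (262 − 50)/(262 + 50) = 0.679
RL = −20·log₁₀|Γ| = −20·log₁₀(0.679)

RL ≈ 3.36 dB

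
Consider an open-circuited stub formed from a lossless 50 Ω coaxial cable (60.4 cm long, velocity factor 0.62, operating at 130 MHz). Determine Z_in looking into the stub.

λ = v/f = 0.62·c / 130 MHz = 1.43 m
βl = 2π·l/λ = 2π × 0.422 = 152°
tan(βl) = -0.532
For an open-circuited stub, Z_in = −jZ_0·cot(βl) = −jZ_0/tan(βl)

Z_in ≈ +j93.9 Ω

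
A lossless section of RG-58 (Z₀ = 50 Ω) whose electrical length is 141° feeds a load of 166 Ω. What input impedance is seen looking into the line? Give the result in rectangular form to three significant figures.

Z_in ≈ 33.4 + j49.3 Ω

tan(βl) = tan(141°) = -0.81
Z_in = Z_0·(Z_L + jZ_0·tanβl)/(Z_0 + jZ_L·tanβl)
     = 50·(166 − j40.5)/(50 − j134)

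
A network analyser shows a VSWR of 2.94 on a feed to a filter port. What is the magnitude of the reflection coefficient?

|Γ| = (S − 1)/(S + 1) = (2.94 − 1)/(2.94 + 1) = 1.94/3.94

|Γ| ≈ 0.492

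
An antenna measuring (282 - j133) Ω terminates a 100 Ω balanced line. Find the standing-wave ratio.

VSWR ≈ 3.52

Γ = (Z_L − Z_0)/(Z_L + Z_0) = (182 − j133)/(382 − j133)
|Γ| = 225/404 = 0.557
VSWR = (1 + |Γ|)/(1 − |Γ|) = 1.56/0.443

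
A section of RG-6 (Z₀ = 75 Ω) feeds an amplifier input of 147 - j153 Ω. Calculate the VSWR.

VSWR ≈ 4.36

Γ = (Z_L − Z_0)/(Z_L + Z_0) = (72 − j153)/(222 − j153)
|Γ| = 169/270 = 0.627
VSWR = (1 + |Γ|)/(1 − |Γ|) = 1.63/0.373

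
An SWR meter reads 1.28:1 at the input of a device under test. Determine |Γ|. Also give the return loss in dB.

|Γ| ≈ 0.123; return loss ≈ 18.2 dB

|Γ| = (S − 1)/(S + 1) = (1.28 − 1)/(1.28 + 1) = 0.28/2.28
RL = −20·log₁₀|Γ| = −20·log₁₀(0.123)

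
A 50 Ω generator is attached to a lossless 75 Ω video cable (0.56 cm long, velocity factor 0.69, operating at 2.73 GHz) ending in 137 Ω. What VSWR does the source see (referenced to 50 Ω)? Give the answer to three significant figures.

VSWR ≈ 2.49

λ = v/f = 0.69·c / 2.73 GHz = 0.0758 m
βl = 2π·l/λ = 2π × 0.0739 = 26.6°
tan(βl) = 0.5
Z_in = Z_0·(Z_L + jZ_0·tanβl)/(Z_0 + jZ_L·tanβl) = 93.3 − j47.8 Ω
Γ_s = (Z_in − Z_s)/(Z_in + Z_s) = (43.3 − j47.8)/(143 − j47.8), |Γ_s| = 0.427
VSWR = (1 + |Γ_s|)/(1 − |Γ_s|)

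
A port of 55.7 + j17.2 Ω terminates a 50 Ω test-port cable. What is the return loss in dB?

RL ≈ 15.4 dB

Γ = (5.7 + j17.2)/(105.7 + j17.2), |Γ| = 0.169
RL = −20·log₁₀|Γ| = −20·log₁₀(0.169)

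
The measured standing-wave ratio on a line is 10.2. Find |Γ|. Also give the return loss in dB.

|Γ| ≈ 0.821; return loss ≈ 1.71 dB

|Γ| = (S − 1)/(S + 1) = (10.2 − 1)/(10.2 + 1) = 9.2/11.2
RL = −20·log₁₀|Γ| = −20·log₁₀(0.821)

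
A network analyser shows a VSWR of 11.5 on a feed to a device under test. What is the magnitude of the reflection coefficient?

|Γ| ≈ 0.84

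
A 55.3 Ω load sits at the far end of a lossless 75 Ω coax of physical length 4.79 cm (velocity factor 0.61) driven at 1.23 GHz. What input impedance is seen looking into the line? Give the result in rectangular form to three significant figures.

Z_in ≈ 87.7 − j21.3 Ω

λ = v/f = 0.61·c / 1.23 GHz = 0.149 m
βl = 2π·l/λ = 2π × 0.322 = 116°
tan(βl) = tan(116°) = -2.06
Z_in = Z_0·(Z_L + jZ_0·tanβl)/(Z_0 + jZ_L·tanβl)
     = 75·(55.3 − j154)/(75 − j114)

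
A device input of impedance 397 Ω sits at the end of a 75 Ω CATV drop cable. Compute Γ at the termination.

Γ = 0.682

Γ = (Z_L − Z_0)/(Z_L + Z_0) = (397 − 75)/(397 + 75) = 322/472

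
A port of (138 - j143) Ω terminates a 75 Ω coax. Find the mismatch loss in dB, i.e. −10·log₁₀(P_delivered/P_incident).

mismatch loss ≈ 2.01 dB

Γ = (63 − j143)/(213 − j143), |Γ| = 0.609
|Γ|² = 0.371, so P_del/P_inc = 1 − |Γ|² = 0.629
ML = −10·log₁₀(1 − |Γ|²)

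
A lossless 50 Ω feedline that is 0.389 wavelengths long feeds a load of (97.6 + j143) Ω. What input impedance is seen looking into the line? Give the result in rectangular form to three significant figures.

βl = 2π × 0.389 = 140°
tan(βl) = tan(140°) = -0.838
Z_in = Z_0·(Z_L + jZ_0·tanβl)/(Z_0 + jZ_L·tanβl)
     = 50·(97.6 + j101)/(170 − j81.8)

Z_in ≈ 11.7 + j35.4 Ω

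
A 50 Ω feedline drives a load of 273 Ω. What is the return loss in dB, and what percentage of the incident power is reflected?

Γ = (273 − 50)/(273 + 50) = 0.69
RL = −20·log₁₀(0.69) = 3.22 dB
P_refl/P_inc = |Γ|² = 0.477

RL ≈ 3.22 dB; 47.7% of incident power reflected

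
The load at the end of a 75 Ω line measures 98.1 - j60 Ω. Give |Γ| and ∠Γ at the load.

Γ ≈ 0.351 ∠ -49.8°

Γ = (Z_L − Z_0)/(Z_L + Z_0) = (23.1 − j60)/(173.1 − j60)
|Γ| = 64.3/183 = 0.351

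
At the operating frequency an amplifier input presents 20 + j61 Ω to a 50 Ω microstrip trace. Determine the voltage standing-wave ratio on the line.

Γ = (Z_L − Z_0)/(Z_L + Z_0) = (-30 + j61)/(70 + j61)
|Γ| = 68/92.8 = 0.732
VSWR = (1 + |Γ|)/(1 − |Γ|) = 1.73/0.268

VSWR ≈ 6.47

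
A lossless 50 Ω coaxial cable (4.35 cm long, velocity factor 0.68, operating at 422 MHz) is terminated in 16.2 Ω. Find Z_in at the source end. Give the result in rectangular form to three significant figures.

Z_in ≈ 21.8 + j27.2 Ω

λ = v/f = 0.68·c / 422 MHz = 0.483 m
βl = 2π·l/λ = 2π × 0.09 = 32.4°
tan(βl) = tan(32.4°) = 0.634
Z_in = Z_0·(Z_L + jZ_0·tanβl)/(Z_0 + jZ_L·tanβl)
     = 50·(16.2 + j31.7)/(50 + j10.3)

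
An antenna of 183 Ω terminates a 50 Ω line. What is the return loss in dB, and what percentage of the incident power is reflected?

Γ = (183 − 50)/(183 + 50) = 0.571
RL = −20·log₁₀(0.571) = 4.87 dB
P_refl/P_inc = |Γ|² = 0.326

RL ≈ 4.87 dB; 32.6% of incident power reflected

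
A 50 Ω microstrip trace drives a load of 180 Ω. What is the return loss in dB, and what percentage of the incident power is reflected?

Γ = (180 − 50)/(180 + 50) = 0.565
RL = −20·log₁₀(0.565) = 4.96 dB
P_refl/P_inc = |Γ|² = 0.319

RL ≈ 4.96 dB; 31.9% of incident power reflected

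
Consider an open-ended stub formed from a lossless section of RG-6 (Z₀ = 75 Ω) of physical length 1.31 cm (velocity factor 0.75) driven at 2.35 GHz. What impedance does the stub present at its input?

λ = v/f = 0.75·c / 2.35 GHz = 0.0957 m
βl = 2π·l/λ = 2π × 0.137 = 49.3°
tan(βl) = 1.16
For an open-ended stub, Z_in = −jZ_0·cot(βl) = −jZ_0/tan(βl)

Z_in ≈ −j64.6 Ω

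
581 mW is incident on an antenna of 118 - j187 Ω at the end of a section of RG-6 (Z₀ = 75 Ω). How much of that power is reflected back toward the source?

P_reflected ≈ 296 mW

|Γ| = |(43 − j187)/(193 − j187)| = 0.714
|Γ|² = 0.51
P_refl = |Γ|²·P_inc = 296 mW, P_del = (1 − |Γ|²)·P_inc = 285 mW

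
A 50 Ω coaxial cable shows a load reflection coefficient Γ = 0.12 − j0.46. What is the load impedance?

Z_L = Z_0·(1 + Γ)/(1 − Γ) = 50·(1.12 − j0.46)/(0.88 + j0.46)

Z_L ≈ 39.2 − j46.7 Ω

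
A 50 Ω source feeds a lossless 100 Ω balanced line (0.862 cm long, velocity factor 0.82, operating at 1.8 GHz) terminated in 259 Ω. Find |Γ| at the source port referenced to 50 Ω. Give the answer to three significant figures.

|Γ| ≈ 0.647

λ = v/f = 0.82·c / 1.8 GHz = 0.137 m
βl = 2π·l/λ = 2π × 0.0631 = 22.7°
tan(βl) = 0.418
Z_in = Z_0·(Z_L + jZ_0·tanβl)/(Z_0 + jZ_L·tanβl) = 140 − j110 Ω
Γ_s = (Z_in − Z_s)/(Z_in + Z_s) = (90 − j110)/(190 − j110), |Γ_s| = 0.647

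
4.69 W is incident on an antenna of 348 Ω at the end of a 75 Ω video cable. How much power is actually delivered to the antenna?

Γ = (348 − 75)/(348 + 75) = 0.645
|Γ|² = 0.417
P_refl = |Γ|²·P_inc = 1.95 W, P_del = (1 − |Γ|²)·P_inc = 2.74 W

P_delivered ≈ 2.74 W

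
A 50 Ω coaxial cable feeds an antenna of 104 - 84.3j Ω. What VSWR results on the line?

Γ = (Z_L − Z_0)/(Z_L + Z_0) = (54 − j84.3)/(154 − j84.3)
|Γ| = 100/176 = 0.57
VSWR = (1 + |Γ|)/(1 − |Γ|) = 1.57/0.43

VSWR ≈ 3.65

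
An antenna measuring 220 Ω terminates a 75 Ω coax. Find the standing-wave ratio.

VSWR ≈ 2.93

For a purely resistive load, VSWR = R_L/Z_0 or Z_0/R_L (whichever > 1) = 220/75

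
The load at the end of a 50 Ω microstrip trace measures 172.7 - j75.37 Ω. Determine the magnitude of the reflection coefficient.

|Γ| ≈ 0.612

Γ = (Z_L − Z_0)/(Z_L + Z_0) = (122.7 − j75.37)/(222.7 − j75.37)
|Γ| = 144/235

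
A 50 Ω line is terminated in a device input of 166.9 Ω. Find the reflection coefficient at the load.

Γ = 0.539

Γ = (Z_L − Z_0)/(Z_L + Z_0) = (166.9 − 50)/(166.9 + 50) = 116.9/216.9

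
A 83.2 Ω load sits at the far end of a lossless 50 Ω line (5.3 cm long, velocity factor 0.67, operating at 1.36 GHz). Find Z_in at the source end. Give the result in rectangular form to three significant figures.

Z_in ≈ 40.3 + j21 Ω

λ = v/f = 0.67·c / 1.36 GHz = 0.148 m
βl = 2π·l/λ = 2π × 0.359 = 129°
tan(βl) = tan(129°) = -1.23
Z_in = Z_0·(Z_L + jZ_0·tanβl)/(Z_0 + jZ_L·tanβl)
     = 50·(83.2 − j61.5)/(50 − j102)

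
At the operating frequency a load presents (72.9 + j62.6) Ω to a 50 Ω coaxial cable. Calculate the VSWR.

Γ = (Z_L − Z_0)/(Z_L + Z_0) = (22.9 + j62.6)/(122.9 + j62.6)
|Γ| = 66.7/138 = 0.483
VSWR = (1 + |Γ|)/(1 − |Γ|) = 1.48/0.517

VSWR ≈ 2.87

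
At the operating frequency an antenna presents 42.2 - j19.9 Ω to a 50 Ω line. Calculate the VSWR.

VSWR ≈ 1.59

Γ = (Z_L − Z_0)/(Z_L + Z_0) = (-7.8 − j19.9)/(92.2 − j19.9)
|Γ| = 21.4/94.3 = 0.227
VSWR = (1 + |Γ|)/(1 − |Γ|) = 1.23/0.773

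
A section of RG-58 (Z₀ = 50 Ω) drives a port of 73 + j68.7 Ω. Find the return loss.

RL ≈ 5.78 dB

Γ = (23 + j68.7)/(123 + j68.7), |Γ| = 0.514
RL = −20·log₁₀|Γ| = −20·log₁₀(0.514)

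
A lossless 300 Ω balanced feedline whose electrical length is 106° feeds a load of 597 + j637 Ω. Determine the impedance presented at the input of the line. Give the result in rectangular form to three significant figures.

tan(βl) = tan(106°) = -3.49
Z_in = Z_0·(Z_L + jZ_0·tanβl)/(Z_0 + jZ_L·tanβl)
     = 300·(597 − j409)/(2520 − j2080)

Z_in ≈ 66.1 + j5.92 Ω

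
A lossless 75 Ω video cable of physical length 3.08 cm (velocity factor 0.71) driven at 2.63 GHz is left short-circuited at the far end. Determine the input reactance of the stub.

X_in ≈ -70.2 Ω (capacitive)

λ = v/f = 0.71·c / 2.63 GHz = 0.081 m
βl = 2π·l/λ = 2π × 0.38 = 137°
tan(βl) = -0.936
For a short-circuited stub, Z_in = jZ_0·tan(βl)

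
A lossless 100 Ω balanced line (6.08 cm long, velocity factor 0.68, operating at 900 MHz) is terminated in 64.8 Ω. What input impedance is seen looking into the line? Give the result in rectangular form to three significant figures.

Z_in ≈ 152 − j15.4 Ω

λ = v/f = 0.68·c / 900 MHz = 0.227 m
βl = 2π·l/λ = 2π × 0.268 = 96.6°
tan(βl) = tan(96.6°) = -8.69
Z_in = Z_0·(Z_L + jZ_0·tanβl)/(Z_0 + jZ_L·tanβl)
     = 100·(64.8 − j869)/(100 − j563)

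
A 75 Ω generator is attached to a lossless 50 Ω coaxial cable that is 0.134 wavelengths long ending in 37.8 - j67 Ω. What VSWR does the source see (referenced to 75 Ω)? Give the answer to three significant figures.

βl = 2π × 0.134 = 48.2°
tan(βl) = 1.12
Z_in = Z_0·(Z_L + jZ_0·tanβl)/(Z_0 + jZ_L·tanβl) = 12.2 − j8.54 Ω
Γ_s = (Z_in − Z_s)/(Z_in + Z_s) = (-62.8 − j8.54)/(87.2 − j8.54), |Γ_s| = 0.723
VSWR = (1 + |Γ_s|)/(1 − |Γ_s|)

VSWR ≈ 6.22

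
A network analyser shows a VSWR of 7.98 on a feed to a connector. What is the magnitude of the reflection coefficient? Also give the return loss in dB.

|Γ| ≈ 0.777; return loss ≈ 2.19 dB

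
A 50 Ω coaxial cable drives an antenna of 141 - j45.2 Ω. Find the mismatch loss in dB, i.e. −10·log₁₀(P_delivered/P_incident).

Γ = (91 − j45.2)/(191 − j45.2), |Γ| = 0.518
|Γ|² = 0.268, so P_del/P_inc = 1 − |Γ|² = 0.732
ML = −10·log₁₀(1 − |Γ|²)

mismatch loss ≈ 1.35 dB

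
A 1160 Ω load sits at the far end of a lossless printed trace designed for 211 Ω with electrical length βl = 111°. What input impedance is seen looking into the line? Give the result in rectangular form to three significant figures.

Z_in ≈ 43.8 + j77.9 Ω

tan(βl) = tan(111°) = -2.61
Z_in = Z_0·(Z_L + jZ_0·tanβl)/(Z_0 + jZ_L·tanβl)
     = 211·(1160 − j550)/(211 − j3020)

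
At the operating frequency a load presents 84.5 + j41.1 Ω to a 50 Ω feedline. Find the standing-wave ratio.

Γ = (Z_L − Z_0)/(Z_L + Z_0) = (34.5 + j41.1)/(134.5 + j41.1)
|Γ| = 53.7/141 = 0.382
VSWR = (1 + |Γ|)/(1 − |Γ|) = 1.38/0.618

VSWR ≈ 2.23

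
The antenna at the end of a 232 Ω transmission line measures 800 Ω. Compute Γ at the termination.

Γ = (Z_L − Z_0)/(Z_L + Z_0) = (800 − 232)/(800 + 232) = 568/1032

Γ = 0.55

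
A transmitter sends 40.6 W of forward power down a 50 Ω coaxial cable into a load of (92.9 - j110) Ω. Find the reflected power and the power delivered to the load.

P_reflected ≈ 17.4 W; P_delivered ≈ 23.2 W

|Γ| = |(42.9 − j110)/(142.9 − j110)| = 0.655
|Γ|² = 0.429
P_refl = |Γ|²·P_inc = 17.4 W, P_del = (1 − |Γ|²)·P_inc = 23.2 W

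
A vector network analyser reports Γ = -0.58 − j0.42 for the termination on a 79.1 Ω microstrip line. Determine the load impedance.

Z_L ≈ 14.4 − j24.9 Ω

Z_L = Z_0·(1 + Γ)/(1 − Γ) = 79.1·(0.42 − j0.42)/(1.58 + j0.42)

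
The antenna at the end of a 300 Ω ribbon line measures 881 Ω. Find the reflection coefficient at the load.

Γ = (Z_L − Z_0)/(Z_L + Z_0) = (881 − 300)/(881 + 300) = 581/1181

Γ = 0.492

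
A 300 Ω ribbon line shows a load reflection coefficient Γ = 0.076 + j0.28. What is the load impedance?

Z_L = Z_0·(1 + Γ)/(1 − Γ) = 300·(1.08 + j0.28)/(0.924 − j0.28)

Z_L ≈ 295 + j180 Ω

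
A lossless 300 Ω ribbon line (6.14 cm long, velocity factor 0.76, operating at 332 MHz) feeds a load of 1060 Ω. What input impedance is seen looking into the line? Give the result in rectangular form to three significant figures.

λ = v/f = 0.76·c / 332 MHz = 0.687 m
βl = 2π·l/λ = 2π × 0.0894 = 32.2°
tan(βl) = tan(32.2°) = 0.629
Z_in = Z_0·(Z_L + jZ_0·tanβl)/(Z_0 + jZ_L·tanβl)
     = 300·(1060 + j189)/(300 + j667)

Z_in ≈ 249 − j365 Ω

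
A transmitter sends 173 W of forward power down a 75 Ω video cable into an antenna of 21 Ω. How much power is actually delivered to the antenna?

P_delivered ≈ 118 W

Γ = (21 − 75)/(21 + 75) = -0.562
|Γ|² = 0.316
P_refl = |Γ|²·P_inc = 54.7 W, P_del = (1 − |Γ|²)·P_inc = 118 W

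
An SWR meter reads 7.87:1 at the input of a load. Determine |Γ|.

|Γ| = (S − 1)/(S + 1) = (7.87 − 1)/(7.87 + 1) = 6.87/8.87

|Γ| ≈ 0.775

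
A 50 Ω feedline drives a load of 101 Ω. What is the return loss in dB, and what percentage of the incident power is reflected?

RL ≈ 9.43 dB; 11.4% of incident power reflected

Γ = (101 − 50)/(101 + 50) = 0.338
RL = −20·log₁₀(0.338) = 9.43 dB
P_refl/P_inc = |Γ|² = 0.114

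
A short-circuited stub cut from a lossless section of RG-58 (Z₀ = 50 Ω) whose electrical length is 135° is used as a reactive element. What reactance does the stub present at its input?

X_in ≈ -50 Ω (capacitive)

tan(βl) = -1
For a short-circuited stub, Z_in = jZ_0·tan(βl)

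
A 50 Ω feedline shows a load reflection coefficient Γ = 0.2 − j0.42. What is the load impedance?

Z_L ≈ 48 − j51.4 Ω

Z_L = Z_0·(1 + Γ)/(1 − Γ) = 50·(1.2 − j0.42)/(0.8 + j0.42)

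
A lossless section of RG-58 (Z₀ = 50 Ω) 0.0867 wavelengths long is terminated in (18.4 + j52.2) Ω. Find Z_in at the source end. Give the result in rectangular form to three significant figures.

Z_in ≈ 136 + j142 Ω

βl = 2π × 0.0867 = 31.2°
tan(βl) = tan(31.2°) = 0.606
Z_in = Z_0·(Z_L + jZ_0·tanβl)/(Z_0 + jZ_L·tanβl)
     = 50·(18.4 + j82.5)/(18.4 + j11.1)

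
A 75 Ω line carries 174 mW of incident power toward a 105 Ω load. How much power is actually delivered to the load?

Γ = (105 − 75)/(105 + 75) = 0.167
|Γ|² = 0.0278
P_refl = |Γ|²·P_inc = 4.83 mW, P_del = (1 − |Γ|²)·P_inc = 169 mW

P_delivered ≈ 169 mW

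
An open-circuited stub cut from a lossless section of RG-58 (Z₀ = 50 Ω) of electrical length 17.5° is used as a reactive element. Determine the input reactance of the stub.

X_in ≈ -159 Ω (capacitive)

tan(βl) = 0.315
For an open-circuited stub, Z_in = −jZ_0·cot(βl) = −jZ_0/tan(βl)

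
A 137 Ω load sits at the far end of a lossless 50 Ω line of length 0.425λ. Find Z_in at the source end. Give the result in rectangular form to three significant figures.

βl = 2π × 0.425 = 153°
tan(βl) = tan(153°) = -0.51
Z_in = Z_0·(Z_L + jZ_0·tanβl)/(Z_0 + jZ_L·tanβl)
     = 50·(137 − j25.5)/(50 − j69.8)

Z_in ≈ 58.5 + j56.2 Ω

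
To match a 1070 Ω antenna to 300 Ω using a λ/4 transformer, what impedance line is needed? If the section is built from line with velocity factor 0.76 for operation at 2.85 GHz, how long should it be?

Z_qwt = √(Z_0·R_L) = √(300 × 1070) = √321000
λ = 0.76·c/f = 0.08 m, so l = λ/4 = 0.02 m

Z_qwt ≈ 567 Ω; length ≈ 2 cm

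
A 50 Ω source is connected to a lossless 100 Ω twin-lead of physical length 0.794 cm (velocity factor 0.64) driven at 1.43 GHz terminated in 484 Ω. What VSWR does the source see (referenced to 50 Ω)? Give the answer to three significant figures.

VSWR ≈ 8.75

λ = v/f = 0.64·c / 1.43 GHz = 0.134 m
βl = 2π·l/λ = 2π × 0.0591 = 21.3°
tan(βl) = 0.39
Z_in = Z_0·(Z_L + jZ_0·tanβl)/(Z_0 + jZ_L·tanβl) = 122 − j192 Ω
Γ_s = (Z_in − Z_s)/(Z_in + Z_s) = (72.3 − j192)/(172 − j192), |Γ_s| = 0.795
VSWR = (1 + |Γ_s|)/(1 − |Γ_s|)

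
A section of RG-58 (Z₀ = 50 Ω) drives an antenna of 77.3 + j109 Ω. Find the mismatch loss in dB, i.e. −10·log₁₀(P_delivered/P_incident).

mismatch loss ≈ 2.59 dB

Γ = (27.3 + j109)/(127.3 + j109), |Γ| = 0.67
|Γ|² = 0.45, so P_del/P_inc = 1 − |Γ|² = 0.55
ML = −10·log₁₀(1 − |Γ|²)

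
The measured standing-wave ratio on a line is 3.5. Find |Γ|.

|Γ| ≈ 0.556

|Γ| = (S − 1)/(S + 1) = (3.5 − 1)/(3.5 + 1) = 2.5/4.5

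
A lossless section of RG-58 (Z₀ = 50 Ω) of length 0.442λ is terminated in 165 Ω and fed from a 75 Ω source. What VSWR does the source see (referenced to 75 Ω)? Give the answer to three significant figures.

VSWR ≈ 2.58

βl = 2π × 0.442 = 159°
tan(βl) = -0.381
Z_in = Z_0·(Z_L + jZ_0·tanβl)/(Z_0 + jZ_L·tanβl) = 73.1 + j73 Ω
Γ_s = (Z_in − Z_s)/(Z_in + Z_s) = (-1.87 + j73)/(148 + j73), |Γ_s| = 0.442
VSWR = (1 + |Γ_s|)/(1 − |Γ_s|)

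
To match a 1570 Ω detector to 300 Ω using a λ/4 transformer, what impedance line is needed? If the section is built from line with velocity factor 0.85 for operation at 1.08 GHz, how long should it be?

Z_qwt = √(Z_0·R_L) = √(300 × 1570) = √471000
λ = 0.85·c/f = 0.236 m, so l = λ/4 = 0.059 m

Z_qwt ≈ 686 Ω; length ≈ 5.9 cm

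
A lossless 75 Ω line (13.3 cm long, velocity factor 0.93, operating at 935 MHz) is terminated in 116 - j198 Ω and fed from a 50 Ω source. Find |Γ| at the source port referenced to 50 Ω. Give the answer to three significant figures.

λ = v/f = 0.93·c / 935 MHz = 0.298 m
βl = 2π·l/λ = 2π × 0.446 = 160°
tan(βl) = -0.355
Z_in = Z_0·(Z_L + jZ_0·tanβl)/(Z_0 + jZ_L·tanβl) = 428 + j162 Ω
Γ_s = (Z_in − Z_s)/(Z_in + Z_s) = (378 + j162)/(478 + j162), |Γ_s| = 0.815

|Γ| ≈ 0.815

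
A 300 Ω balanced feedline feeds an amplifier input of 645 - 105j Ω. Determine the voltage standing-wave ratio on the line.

VSWR ≈ 2.22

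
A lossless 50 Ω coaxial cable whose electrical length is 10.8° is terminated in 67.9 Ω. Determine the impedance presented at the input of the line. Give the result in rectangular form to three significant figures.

tan(βl) = tan(10.8°) = 0.191
Z_in = Z_0·(Z_L + jZ_0·tanβl)/(Z_0 + jZ_L·tanβl)
     = 50·(67.9 + j9.54)/(50 + j13)

Z_in ≈ 65.9 − j7.55 Ω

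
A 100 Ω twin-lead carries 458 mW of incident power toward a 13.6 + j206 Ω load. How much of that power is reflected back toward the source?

|Γ| = |(-86.4 + j206)/(113.6 + j206)| = 0.95
|Γ|² = 0.902
P_refl = |Γ|²·P_inc = 413 mW, P_del = (1 − |Γ|²)·P_inc = 45 mW

P_reflected ≈ 413 mW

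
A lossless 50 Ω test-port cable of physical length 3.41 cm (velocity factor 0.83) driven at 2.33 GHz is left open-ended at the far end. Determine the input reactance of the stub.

X_in ≈ 23.2 Ω (inductive)

λ = v/f = 0.83·c / 2.33 GHz = 0.107 m
βl = 2π·l/λ = 2π × 0.319 = 115°
tan(βl) = -2.16
For an open-ended stub, Z_in = −jZ_0·cot(βl) = −jZ_0/tan(βl)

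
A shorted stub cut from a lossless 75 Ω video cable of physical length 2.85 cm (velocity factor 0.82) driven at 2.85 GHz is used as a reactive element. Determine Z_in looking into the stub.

Z_in ≈ −j136 Ω

λ = v/f = 0.82·c / 2.85 GHz = 0.0863 m
βl = 2π·l/λ = 2π × 0.33 = 119°
tan(βl) = -1.81
For a shorted stub, Z_in = jZ_0·tan(βl)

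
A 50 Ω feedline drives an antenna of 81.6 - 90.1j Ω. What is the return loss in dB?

Γ = (31.6 − j90.1)/(131.6 − j90.1), |Γ| = 0.599
RL = −20·log₁₀|Γ| = −20·log₁₀(0.599)

RL ≈ 4.46 dB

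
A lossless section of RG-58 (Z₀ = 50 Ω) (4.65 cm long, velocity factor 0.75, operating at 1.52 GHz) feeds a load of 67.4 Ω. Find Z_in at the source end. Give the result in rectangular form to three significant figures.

Z_in ≈ 39.8 + j8.71 Ω

λ = v/f = 0.75·c / 1.52 GHz = 0.148 m
βl = 2π·l/λ = 2π × 0.314 = 113°
tan(βl) = tan(113°) = -2.35
Z_in = Z_0·(Z_L + jZ_0·tanβl)/(Z_0 + jZ_L·tanβl)
     = 50·(67.4 − j117)/(50 − j158)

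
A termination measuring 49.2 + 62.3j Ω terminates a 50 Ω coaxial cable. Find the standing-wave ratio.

VSWR ≈ 3.27

Γ = (Z_L − Z_0)/(Z_L + Z_0) = (-0.8 + j62.3)/(99.2 + j62.3)
|Γ| = 62.3/117 = 0.532
VSWR = (1 + |Γ|)/(1 − |Γ|) = 1.53/0.468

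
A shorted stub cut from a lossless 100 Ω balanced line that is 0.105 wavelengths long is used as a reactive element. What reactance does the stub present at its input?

X_in ≈ 77.6 Ω (inductive)

βl = 2π × 0.105 = 37.8°
tan(βl) = 0.776
For a shorted stub, Z_in = jZ_0·tan(βl)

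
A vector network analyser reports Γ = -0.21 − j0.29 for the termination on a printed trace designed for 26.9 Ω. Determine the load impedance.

Z_L = Z_0·(1 + Γ)/(1 − Γ) = 26.9·(0.79 − j0.29)/(1.21 + j0.29)

Z_L ≈ 15.1 − j10.1 Ω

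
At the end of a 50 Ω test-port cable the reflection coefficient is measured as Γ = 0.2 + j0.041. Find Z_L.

Z_L = Z_0·(1 + Γ)/(1 − Γ) = 50·(1.2 + j0.041)/(0.8 − j0.041)

Z_L ≈ 74.7 + j6.39 Ω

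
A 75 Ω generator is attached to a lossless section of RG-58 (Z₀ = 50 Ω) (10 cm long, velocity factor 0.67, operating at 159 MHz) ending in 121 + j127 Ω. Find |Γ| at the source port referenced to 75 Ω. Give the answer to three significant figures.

|Γ| ≈ 0.592

λ = v/f = 0.67·c / 159 MHz = 1.26 m
βl = 2π·l/λ = 2π × 0.0791 = 28.5°
tan(βl) = 0.542
Z_in = Z_0·(Z_L + jZ_0·tanβl)/(Z_0 + jZ_L·tanβl) = 83.9 − j116 Ω
Γ_s = (Z_in − Z_s)/(Z_in + Z_s) = (8.92 − j116)/(159 − j116), |Γ_s| = 0.592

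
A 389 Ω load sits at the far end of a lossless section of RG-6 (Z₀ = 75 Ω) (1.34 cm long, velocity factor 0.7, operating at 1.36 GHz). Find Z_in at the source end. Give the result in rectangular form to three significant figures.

λ = v/f = 0.7·c / 1.36 GHz = 0.154 m
βl = 2π·l/λ = 2π × 0.0868 = 31.2°
tan(βl) = tan(31.2°) = 0.607
Z_in = Z_0·(Z_L + jZ_0·tanβl)/(Z_0 + jZ_L·tanβl)
     = 75·(389 + j45.5)/(75 + j236)

Z_in ≈ 48.8 − j108 Ω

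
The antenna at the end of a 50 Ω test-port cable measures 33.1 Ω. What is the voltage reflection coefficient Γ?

Γ = (Z_L − Z_0)/(Z_L + Z_0) = (33.1 − 50)/(33.1 + 50) = -16.9/83.1

Γ = -0.203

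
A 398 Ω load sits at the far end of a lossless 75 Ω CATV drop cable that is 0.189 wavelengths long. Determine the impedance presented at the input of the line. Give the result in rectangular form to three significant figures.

Z_in ≈ 16.3 − j29 Ω

βl = 2π × 0.189 = 68°
tan(βl) = tan(68°) = 2.48
Z_in = Z_0·(Z_L + jZ_0·tanβl)/(Z_0 + jZ_L·tanβl)
     = 75·(398 + j186)/(75 + j987)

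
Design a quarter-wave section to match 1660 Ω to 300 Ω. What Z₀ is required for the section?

Z_qwt = √(Z_0·R_L) = √(300 × 1660) = √498000

Z_qwt ≈ 706 Ω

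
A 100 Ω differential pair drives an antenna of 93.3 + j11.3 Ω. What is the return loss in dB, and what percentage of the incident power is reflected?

Γ = (-6.7 + j11.3)/(193.3 + j11.3), |Γ| = 0.0678
RL = −20·log₁₀(0.0678) = 23.4 dB
P_refl/P_inc = |Γ|² = 0.0046

RL ≈ 23.4 dB; 0.46% of incident power reflected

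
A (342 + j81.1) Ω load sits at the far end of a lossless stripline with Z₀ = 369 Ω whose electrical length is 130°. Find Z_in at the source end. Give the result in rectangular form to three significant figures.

tan(βl) = tan(130°) = -1.19
Z_in = Z_0·(Z_L + jZ_0·tanβl)/(Z_0 + jZ_L·tanβl)
     = 369·(342 − j359)/(466 − j408)

Z_in ≈ 294 − j26.6 Ω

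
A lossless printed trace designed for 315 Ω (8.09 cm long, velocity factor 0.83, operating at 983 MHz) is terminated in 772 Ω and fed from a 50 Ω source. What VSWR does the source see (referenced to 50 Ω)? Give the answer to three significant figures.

VSWR ≈ 5

λ = v/f = 0.83·c / 983 MHz = 0.253 m
βl = 2π·l/λ = 2π × 0.319 = 115°
tan(βl) = -2.15
Z_in = Z_0·(Z_L + jZ_0·tanβl)/(Z_0 + jZ_L·tanβl) = 151 + j118 Ω
Γ_s = (Z_in − Z_s)/(Z_in + Z_s) = (101 + j118)/(201 + j118), |Γ_s| = 0.666
VSWR = (1 + |Γ_s|)/(1 − |Γ_s|)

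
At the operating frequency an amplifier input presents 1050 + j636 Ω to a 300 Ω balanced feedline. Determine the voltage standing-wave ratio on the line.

Γ = (Z_L − Z_0)/(Z_L + Z_0) = (750 + j636)/(1350 + j636)
|Γ| = 983/1490 = 0.659
VSWR = (1 + |Γ|)/(1 − |Γ|) = 1.66/0.341

VSWR ≈ 4.86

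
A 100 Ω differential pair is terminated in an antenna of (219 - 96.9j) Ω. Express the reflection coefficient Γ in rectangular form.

Γ = (Z_L − Z_0)/(Z_L + Z_0) = (119 − j96.9)/(319 − j96.9)

Γ ≈ 0.426 − j0.174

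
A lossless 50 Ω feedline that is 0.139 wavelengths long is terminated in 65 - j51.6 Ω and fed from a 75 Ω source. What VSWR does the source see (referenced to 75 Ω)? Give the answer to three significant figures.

VSWR ≈ 3.6

βl = 2π × 0.139 = 50°
tan(βl) = 1.19
Z_in = Z_0·(Z_L + jZ_0·tanβl)/(Z_0 + jZ_L·tanβl) = 21.3 − j11.2 Ω
Γ_s = (Z_in − Z_s)/(Z_in + Z_s) = (-53.7 − j11.2)/(96.3 − j11.2), |Γ_s| = 0.565
VSWR = (1 + |Γ_s|)/(1 − |Γ_s|)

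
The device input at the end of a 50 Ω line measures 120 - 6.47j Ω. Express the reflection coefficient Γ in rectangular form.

Γ = (Z_L − Z_0)/(Z_L + Z_0) = (70 − j6.47)/(170 − j6.47)

Γ ≈ 0.413 − j0.0224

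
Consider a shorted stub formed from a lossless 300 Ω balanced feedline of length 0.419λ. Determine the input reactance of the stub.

βl = 2π × 0.419 = 151°
tan(βl) = -0.558
For a shorted stub, Z_in = jZ_0·tan(βl)

X_in ≈ -167 Ω (capacitive)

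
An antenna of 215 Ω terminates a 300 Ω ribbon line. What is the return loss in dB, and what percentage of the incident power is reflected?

RL ≈ 15.6 dB; 2.72% of incident power reflected

Γ = (215 − 300)/(215 + 300) = -0.165
RL = −20·log₁₀(0.165) = 15.6 dB
P_refl/P_inc = |Γ|² = 0.0272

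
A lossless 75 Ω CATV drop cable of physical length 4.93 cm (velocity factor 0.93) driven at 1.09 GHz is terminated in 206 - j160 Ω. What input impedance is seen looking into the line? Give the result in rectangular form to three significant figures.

Z_in ≈ 17 − j12.8 Ω

λ = v/f = 0.93·c / 1.09 GHz = 0.256 m
βl = 2π·l/λ = 2π × 0.193 = 69.3°
tan(βl) = tan(69.3°) = 2.65
Z_in = Z_0·(Z_L + jZ_0·tanβl)/(Z_0 + jZ_L·tanβl)
     = 75·(206 + j38.9)/(499 + j546)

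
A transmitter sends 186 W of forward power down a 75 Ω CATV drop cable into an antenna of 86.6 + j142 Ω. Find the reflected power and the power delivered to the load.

|Γ| = |(11.6 + j142)/(161.6 + j142)| = 0.662
|Γ|² = 0.439
P_refl = |Γ|²·P_inc = 81.6 W, P_del = (1 − |Γ|²)·P_inc = 104 W

P_reflected ≈ 81.6 W; P_delivered ≈ 104 W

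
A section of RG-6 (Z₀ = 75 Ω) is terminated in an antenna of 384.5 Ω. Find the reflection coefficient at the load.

Γ = (Z_L − Z_0)/(Z_L + Z_0) = (384.5 − 75)/(384.5 + 75) = 309.5/459.5

Γ = 0.674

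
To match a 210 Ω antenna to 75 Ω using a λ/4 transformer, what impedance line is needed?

Z_qwt = √(Z_0·R_L) = √(75 × 210) = √15750

Z_qwt ≈ 125 Ω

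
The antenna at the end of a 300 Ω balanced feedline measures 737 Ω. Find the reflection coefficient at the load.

Γ = 0.421

Γ = (Z_L − Z_0)/(Z_L + Z_0) = (737 − 300)/(737 + 300) = 437/1037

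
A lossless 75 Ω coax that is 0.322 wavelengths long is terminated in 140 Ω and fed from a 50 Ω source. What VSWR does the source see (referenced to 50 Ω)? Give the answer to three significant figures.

βl = 2π × 0.322 = 116°
tan(βl) = -2.06
Z_in = Z_0·(Z_L + jZ_0·tanβl)/(Z_0 + jZ_L·tanβl) = 46.5 + j24.3 Ω
Γ_s = (Z_in − Z_s)/(Z_in + Z_s) = (-3.48 + j24.3)/(96.5 + j24.3), |Γ_s| = 0.247
VSWR = (1 + |Γ_s|)/(1 − |Γ_s|)

VSWR ≈ 1.66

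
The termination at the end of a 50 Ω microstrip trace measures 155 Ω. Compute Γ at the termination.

Γ = (Z_L − Z_0)/(Z_L + Z_0) = (155 − 50)/(155 + 50) = 105/205

Γ = 0.512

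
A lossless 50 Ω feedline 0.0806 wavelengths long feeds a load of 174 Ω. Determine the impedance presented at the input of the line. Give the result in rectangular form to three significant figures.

Z_in ≈ 48.1 − j65.2 Ω

βl = 2π × 0.0806 = 29°
tan(βl) = tan(29°) = 0.555
Z_in = Z_0·(Z_L + jZ_0·tanβl)/(Z_0 + jZ_L·tanβl)
     = 50·(174 + j27.7)/(50 + j96.5)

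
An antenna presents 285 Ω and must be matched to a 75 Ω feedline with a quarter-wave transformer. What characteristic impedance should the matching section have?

Z_qwt ≈ 146 Ω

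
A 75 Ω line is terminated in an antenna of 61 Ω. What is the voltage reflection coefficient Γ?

Γ = (Z_L − Z_0)/(Z_L + Z_0) = (61 − 75)/(61 + 75) = -14/136

Γ = -0.103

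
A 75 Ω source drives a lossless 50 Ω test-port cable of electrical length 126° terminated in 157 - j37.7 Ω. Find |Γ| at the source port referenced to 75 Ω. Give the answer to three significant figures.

|Γ| ≈ 0.59

tan(βl) = -1.38
Z_in = Z_0·(Z_L + jZ_0·tanβl)/(Z_0 + jZ_L·tanβl) = 24.3 + j36.5 Ω
Γ_s = (Z_in − Z_s)/(Z_in + Z_s) = (-50.7 + j36.5)/(99.3 + j36.5), |Γ_s| = 0.59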